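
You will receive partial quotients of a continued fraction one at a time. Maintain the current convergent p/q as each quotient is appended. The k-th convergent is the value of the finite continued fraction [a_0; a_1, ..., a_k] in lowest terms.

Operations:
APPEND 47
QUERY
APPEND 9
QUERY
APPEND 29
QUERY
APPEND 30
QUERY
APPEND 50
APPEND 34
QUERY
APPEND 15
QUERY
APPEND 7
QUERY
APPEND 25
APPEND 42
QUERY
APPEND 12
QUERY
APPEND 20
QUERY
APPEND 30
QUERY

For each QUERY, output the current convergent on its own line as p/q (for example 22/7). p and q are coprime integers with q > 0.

47/1
424/9
12343/262
370714/7869
631004176/13394077
9483610683/201304867
67016278957/1422528146
70832420832493/1503531885860
851673940574524/18078147138837
17104311232322973/363066474662600
513981010910263714/10910072387016837

APPEND 47: p_0 = 47·1 + 0 = 47, q_0 = 47·0 + 1 = 1 → 47/1
APPEND 9: p_1 = 9·47 + 1 = 424, q_1 = 9·1 + 0 = 9 → 424/9
APPEND 29: p_2 = 29·424 + 47 = 12343, q_2 = 29·9 + 1 = 262 → 12343/262
APPEND 30: p_3 = 30·12343 + 424 = 370714, q_3 = 30·262 + 9 = 7869 → 370714/7869
APPEND 50: p_4 = 50·370714 + 12343 = 18548043, q_4 = 50·7869 + 262 = 393712 → 18548043/393712
APPEND 34: p_5 = 34·18548043 + 370714 = 631004176, q_5 = 34·393712 + 7869 = 13394077 → 631004176/13394077
APPEND 15: p_6 = 15·631004176 + 18548043 = 9483610683, q_6 = 15·13394077 + 393712 = 201304867 → 9483610683/201304867
APPEND 7: p_7 = 7·9483610683 + 631004176 = 67016278957, q_7 = 7·201304867 + 13394077 = 1422528146 → 67016278957/1422528146
APPEND 25: p_8 = 25·67016278957 + 9483610683 = 1684890584608, q_8 = 25·1422528146 + 201304867 = 35764508517 → 1684890584608/35764508517
APPEND 42: p_9 = 42·1684890584608 + 67016278957 = 70832420832493, q_9 = 42·35764508517 + 1422528146 = 1503531885860 → 70832420832493/1503531885860
APPEND 12: p_10 = 12·70832420832493 + 1684890584608 = 851673940574524, q_10 = 12·1503531885860 + 35764508517 = 18078147138837 → 851673940574524/18078147138837
APPEND 20: p_11 = 20·851673940574524 + 70832420832493 = 17104311232322973, q_11 = 20·18078147138837 + 1503531885860 = 363066474662600 → 17104311232322973/363066474662600
APPEND 30: p_12 = 30·17104311232322973 + 851673940574524 = 513981010910263714, q_12 = 30·363066474662600 + 18078147138837 = 10910072387016837 → 513981010910263714/10910072387016837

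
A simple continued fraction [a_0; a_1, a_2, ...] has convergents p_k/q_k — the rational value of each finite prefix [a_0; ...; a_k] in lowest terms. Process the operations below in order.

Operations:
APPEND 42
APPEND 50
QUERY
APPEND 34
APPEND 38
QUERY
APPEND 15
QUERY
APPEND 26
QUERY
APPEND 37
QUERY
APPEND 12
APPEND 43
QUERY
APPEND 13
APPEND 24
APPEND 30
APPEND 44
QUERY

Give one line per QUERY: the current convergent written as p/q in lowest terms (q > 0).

APPEND 42: p_0 = 42·1 + 0 = 42, q_0 = 42·0 + 1 = 1 → 42/1
APPEND 50: p_1 = 50·42 + 1 = 2101, q_1 = 50·1 + 0 = 50 → 2101/50
APPEND 34: p_2 = 34·2101 + 42 = 71476, q_2 = 34·50 + 1 = 1701 → 71476/1701
APPEND 38: p_3 = 38·71476 + 2101 = 2718189, q_3 = 38·1701 + 50 = 64688 → 2718189/64688
APPEND 15: p_4 = 15·2718189 + 71476 = 40844311, q_4 = 15·64688 + 1701 = 972021 → 40844311/972021
APPEND 26: p_5 = 26·40844311 + 2718189 = 1064670275, q_5 = 26·972021 + 64688 = 25337234 → 1064670275/25337234
APPEND 37: p_6 = 37·1064670275 + 40844311 = 39433644486, q_6 = 37·25337234 + 972021 = 938449679 → 39433644486/938449679
APPEND 12: p_7 = 12·39433644486 + 1064670275 = 474268404107, q_7 = 12·938449679 + 25337234 = 11286733382 → 474268404107/11286733382
APPEND 43: p_8 = 43·474268404107 + 39433644486 = 20432975021087, q_8 = 43·11286733382 + 938449679 = 486267985105 → 20432975021087/486267985105
APPEND 13: p_9 = 13·20432975021087 + 474268404107 = 266102943678238, q_9 = 13·486267985105 + 11286733382 = 6332770539747 → 266102943678238/6332770539747
APPEND 24: p_10 = 24·266102943678238 + 20432975021087 = 6406903623298799, q_10 = 24·6332770539747 + 486267985105 = 152472760939033 → 6406903623298799/152472760939033
APPEND 30: p_11 = 30·6406903623298799 + 266102943678238 = 192473211642642208, q_11 = 30·152472760939033 + 6332770539747 = 4580515598710737 → 192473211642642208/4580515598710737
APPEND 44: p_12 = 44·192473211642642208 + 6406903623298799 = 8475228215899555951, q_12 = 44·4580515598710737 + 152472760939033 = 201695159104211461 → 8475228215899555951/201695159104211461

2101/50
2718189/64688
40844311/972021
1064670275/25337234
39433644486/938449679
20432975021087/486267985105
8475228215899555951/201695159104211461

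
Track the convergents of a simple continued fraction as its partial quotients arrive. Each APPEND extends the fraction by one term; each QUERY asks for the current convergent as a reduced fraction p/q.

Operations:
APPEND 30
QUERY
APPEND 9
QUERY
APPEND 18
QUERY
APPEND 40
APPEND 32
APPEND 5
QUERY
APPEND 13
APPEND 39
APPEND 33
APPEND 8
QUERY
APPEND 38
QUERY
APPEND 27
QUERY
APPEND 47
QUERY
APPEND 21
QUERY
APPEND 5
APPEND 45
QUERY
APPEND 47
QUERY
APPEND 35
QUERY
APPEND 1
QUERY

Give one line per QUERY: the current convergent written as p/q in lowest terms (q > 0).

APPEND 30: p_0 = 30·1 + 0 = 30, q_0 = 30·0 + 1 = 1 → 30/1
APPEND 9: p_1 = 9·30 + 1 = 271, q_1 = 9·1 + 0 = 9 → 271/9
APPEND 18: p_2 = 18·271 + 30 = 4908, q_2 = 18·9 + 1 = 163 → 4908/163
APPEND 40: p_3 = 40·4908 + 271 = 196591, q_3 = 40·163 + 9 = 6529 → 196591/6529
APPEND 32: p_4 = 32·196591 + 4908 = 6295820, q_4 = 32·6529 + 163 = 209091 → 6295820/209091
APPEND 5: p_5 = 5·6295820 + 196591 = 31675691, q_5 = 5·209091 + 6529 = 1051984 → 31675691/1051984
APPEND 13: p_6 = 13·31675691 + 6295820 = 418079803, q_6 = 13·1051984 + 209091 = 13884883 → 418079803/13884883
APPEND 39: p_7 = 39·418079803 + 31675691 = 16336788008, q_7 = 39·13884883 + 1051984 = 542562421 → 16336788008/542562421
APPEND 33: p_8 = 33·16336788008 + 418079803 = 539532084067, q_8 = 33·542562421 + 13884883 = 17918444776 → 539532084067/17918444776
APPEND 8: p_9 = 8·539532084067 + 16336788008 = 4332593460544, q_9 = 8·17918444776 + 542562421 = 143890120629 → 4332593460544/143890120629
APPEND 38: p_10 = 38·4332593460544 + 539532084067 = 165178083584739, q_10 = 38·143890120629 + 17918444776 = 5485743028678 → 165178083584739/5485743028678
APPEND 27: p_11 = 27·165178083584739 + 4332593460544 = 4464140850248497, q_11 = 27·5485743028678 + 143890120629 = 148258951894935 → 4464140850248497/148258951894935
APPEND 47: p_12 = 47·4464140850248497 + 165178083584739 = 209979798045264098, q_12 = 47·148258951894935 + 5485743028678 = 6973656482090623 → 209979798045264098/6973656482090623
APPEND 21: p_13 = 21·209979798045264098 + 4464140850248497 = 4414039899800794555, q_13 = 21·6973656482090623 + 148258951894935 = 146595045075798018 → 4414039899800794555/146595045075798018
APPEND 5: p_14 = 5·4414039899800794555 + 209979798045264098 = 22280179297049236873, q_14 = 5·146595045075798018 + 6973656482090623 = 739948881861080713 → 22280179297049236873/739948881861080713
APPEND 45: p_15 = 45·22280179297049236873 + 4414039899800794555 = 1007022108267016453840, q_15 = 45·739948881861080713 + 146595045075798018 = 33444294728824430103 → 1007022108267016453840/33444294728824430103
APPEND 47: p_16 = 47·1007022108267016453840 + 22280179297049236873 = 47352319267846822567353, q_16 = 47·33444294728824430103 + 739948881861080713 = 1572621801136609295554 → 47352319267846822567353/1572621801136609295554
APPEND 35: p_17 = 35·47352319267846822567353 + 1007022108267016453840 = 1658338196482905806311195, q_17 = 35·1572621801136609295554 + 33444294728824430103 = 55075207334510149774493 → 1658338196482905806311195/55075207334510149774493
APPEND 1: p_18 = 1·1658338196482905806311195 + 47352319267846822567353 = 1705690515750752628878548, q_18 = 1·55075207334510149774493 + 1572621801136609295554 = 56647829135646759070047 → 1705690515750752628878548/56647829135646759070047

30/1
271/9
4908/163
31675691/1051984
4332593460544/143890120629
165178083584739/5485743028678
4464140850248497/148258951894935
209979798045264098/6973656482090623
4414039899800794555/146595045075798018
1007022108267016453840/33444294728824430103
47352319267846822567353/1572621801136609295554
1658338196482905806311195/55075207334510149774493
1705690515750752628878548/56647829135646759070047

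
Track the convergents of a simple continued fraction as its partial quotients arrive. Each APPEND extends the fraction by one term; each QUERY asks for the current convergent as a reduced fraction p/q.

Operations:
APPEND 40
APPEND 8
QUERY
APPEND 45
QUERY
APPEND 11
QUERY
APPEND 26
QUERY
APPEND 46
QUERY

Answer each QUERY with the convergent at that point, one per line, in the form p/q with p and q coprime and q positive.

321/8
14485/361
159656/3979
4165541/103815
191774542/4779469

APPEND 40: p_0 = 40·1 + 0 = 40, q_0 = 40·0 + 1 = 1 → 40/1
APPEND 8: p_1 = 8·40 + 1 = 321, q_1 = 8·1 + 0 = 8 → 321/8
APPEND 45: p_2 = 45·321 + 40 = 14485, q_2 = 45·8 + 1 = 361 → 14485/361
APPEND 11: p_3 = 11·14485 + 321 = 159656, q_3 = 11·361 + 8 = 3979 → 159656/3979
APPEND 26: p_4 = 26·159656 + 14485 = 4165541, q_4 = 26·3979 + 361 = 103815 → 4165541/103815
APPEND 46: p_5 = 46·4165541 + 159656 = 191774542, q_5 = 46·103815 + 3979 = 4779469 → 191774542/4779469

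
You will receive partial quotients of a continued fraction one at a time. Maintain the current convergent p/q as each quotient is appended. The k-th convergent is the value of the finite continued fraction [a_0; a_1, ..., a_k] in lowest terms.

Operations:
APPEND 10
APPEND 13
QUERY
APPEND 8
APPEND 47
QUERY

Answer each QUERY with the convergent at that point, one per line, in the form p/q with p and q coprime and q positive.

131/13
49857/4948

APPEND 10: p_0 = 10·1 + 0 = 10, q_0 = 10·0 + 1 = 1 → 10/1
APPEND 13: p_1 = 13·10 + 1 = 131, q_1 = 13·1 + 0 = 13 → 131/13
APPEND 8: p_2 = 8·131 + 10 = 1058, q_2 = 8·13 + 1 = 105 → 1058/105
APPEND 47: p_3 = 47·1058 + 131 = 49857, q_3 = 47·105 + 13 = 4948 → 49857/4948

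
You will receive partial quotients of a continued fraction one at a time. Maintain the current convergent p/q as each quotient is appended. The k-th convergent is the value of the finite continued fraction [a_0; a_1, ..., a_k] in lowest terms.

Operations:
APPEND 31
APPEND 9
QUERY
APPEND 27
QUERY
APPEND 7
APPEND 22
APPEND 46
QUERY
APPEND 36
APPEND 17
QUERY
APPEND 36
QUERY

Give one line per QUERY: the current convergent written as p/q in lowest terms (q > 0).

APPEND 31: p_0 = 31·1 + 0 = 31, q_0 = 31·0 + 1 = 1 → 31/1
APPEND 9: p_1 = 9·31 + 1 = 280, q_1 = 9·1 + 0 = 9 → 280/9
APPEND 27: p_2 = 27·280 + 31 = 7591, q_2 = 27·9 + 1 = 244 → 7591/244
APPEND 7: p_3 = 7·7591 + 280 = 53417, q_3 = 7·244 + 9 = 1717 → 53417/1717
APPEND 22: p_4 = 22·53417 + 7591 = 1182765, q_4 = 22·1717 + 244 = 38018 → 1182765/38018
APPEND 46: p_5 = 46·1182765 + 53417 = 54460607, q_5 = 46·38018 + 1717 = 1750545 → 54460607/1750545
APPEND 36: p_6 = 36·54460607 + 1182765 = 1961764617, q_6 = 36·1750545 + 38018 = 63057638 → 1961764617/63057638
APPEND 17: p_7 = 17·1961764617 + 54460607 = 33404459096, q_7 = 17·63057638 + 1750545 = 1073730391 → 33404459096/1073730391
APPEND 36: p_8 = 36·33404459096 + 1961764617 = 1204522292073, q_8 = 36·1073730391 + 63057638 = 38717351714 → 1204522292073/38717351714

280/9
7591/244
54460607/1750545
33404459096/1073730391
1204522292073/38717351714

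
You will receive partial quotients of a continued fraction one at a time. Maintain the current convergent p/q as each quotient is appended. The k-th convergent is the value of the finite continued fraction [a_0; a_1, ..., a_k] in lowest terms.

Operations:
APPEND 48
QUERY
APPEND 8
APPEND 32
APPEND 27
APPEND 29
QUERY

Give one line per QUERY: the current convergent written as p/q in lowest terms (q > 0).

APPEND 48: p_0 = 48·1 + 0 = 48, q_0 = 48·0 + 1 = 1 → 48/1
APPEND 8: p_1 = 8·48 + 1 = 385, q_1 = 8·1 + 0 = 8 → 385/8
APPEND 32: p_2 = 32·385 + 48 = 12368, q_2 = 32·8 + 1 = 257 → 12368/257
APPEND 27: p_3 = 27·12368 + 385 = 334321, q_3 = 27·257 + 8 = 6947 → 334321/6947
APPEND 29: p_4 = 29·334321 + 12368 = 9707677, q_4 = 29·6947 + 257 = 201720 → 9707677/201720

48/1
9707677/201720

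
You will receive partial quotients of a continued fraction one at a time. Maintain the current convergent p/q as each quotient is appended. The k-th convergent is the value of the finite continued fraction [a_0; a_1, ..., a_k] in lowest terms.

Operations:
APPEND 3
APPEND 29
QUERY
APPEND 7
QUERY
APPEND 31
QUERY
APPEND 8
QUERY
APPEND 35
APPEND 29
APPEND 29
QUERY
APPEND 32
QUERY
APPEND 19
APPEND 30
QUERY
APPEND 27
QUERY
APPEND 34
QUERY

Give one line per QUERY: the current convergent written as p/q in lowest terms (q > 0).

APPEND 3: p_0 = 3·1 + 0 = 3, q_0 = 3·0 + 1 = 1 → 3/1
APPEND 29: p_1 = 29·3 + 1 = 88, q_1 = 29·1 + 0 = 29 → 88/29
APPEND 7: p_2 = 7·88 + 3 = 619, q_2 = 7·29 + 1 = 204 → 619/204
APPEND 31: p_3 = 31·619 + 88 = 19277, q_3 = 31·204 + 29 = 6353 → 19277/6353
APPEND 8: p_4 = 8·19277 + 619 = 154835, q_4 = 8·6353 + 204 = 51028 → 154835/51028
APPEND 35: p_5 = 35·154835 + 19277 = 5438502, q_5 = 35·51028 + 6353 = 1792333 → 5438502/1792333
APPEND 29: p_6 = 29·5438502 + 154835 = 157871393, q_6 = 29·1792333 + 51028 = 52028685 → 157871393/52028685
APPEND 29: p_7 = 29·157871393 + 5438502 = 4583708899, q_7 = 29·52028685 + 1792333 = 1510624198 → 4583708899/1510624198
APPEND 32: p_8 = 32·4583708899 + 157871393 = 146836556161, q_8 = 32·1510624198 + 52028685 = 48392003021 → 146836556161/48392003021
APPEND 19: p_9 = 19·146836556161 + 4583708899 = 2794478275958, q_9 = 19·48392003021 + 1510624198 = 920958681597 → 2794478275958/920958681597
APPEND 30: p_10 = 30·2794478275958 + 146836556161 = 83981184834901, q_10 = 30·920958681597 + 48392003021 = 27677152450931 → 83981184834901/27677152450931
APPEND 27: p_11 = 27·83981184834901 + 2794478275958 = 2270286468818285, q_11 = 27·27677152450931 + 920958681597 = 748204074856734 → 2270286468818285/748204074856734
APPEND 34: p_12 = 34·2270286468818285 + 83981184834901 = 77273721124656591, q_12 = 34·748204074856734 + 27677152450931 = 25466615697579887 → 77273721124656591/25466615697579887

88/29
619/204
19277/6353
154835/51028
4583708899/1510624198
146836556161/48392003021
83981184834901/27677152450931
2270286468818285/748204074856734
77273721124656591/25466615697579887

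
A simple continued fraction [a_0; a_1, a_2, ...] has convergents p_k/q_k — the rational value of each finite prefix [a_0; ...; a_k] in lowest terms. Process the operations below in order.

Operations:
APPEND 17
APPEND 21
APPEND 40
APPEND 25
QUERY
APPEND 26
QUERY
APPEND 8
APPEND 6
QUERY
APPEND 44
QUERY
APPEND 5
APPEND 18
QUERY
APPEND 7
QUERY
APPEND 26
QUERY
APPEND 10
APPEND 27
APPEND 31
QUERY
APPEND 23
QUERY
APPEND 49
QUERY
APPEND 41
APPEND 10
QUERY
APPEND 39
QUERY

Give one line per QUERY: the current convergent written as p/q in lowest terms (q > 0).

358783/21046
9342695/548037
459944753/26980089
20312669475/1191529258
1856731927779/108914804080
13099146786581/768388254939
342434548378885/20087009432494
2891194071421956613/169595745694345916
66590617082278917621/3906166477009045295
3265831431103088920042/191571753119137565371
1342922624354192335313472/78775052196735629820431
52507948029105810001864751/3080085383717051212222315

APPEND 17: p_0 = 17·1 + 0 = 17, q_0 = 17·0 + 1 = 1 → 17/1
APPEND 21: p_1 = 21·17 + 1 = 358, q_1 = 21·1 + 0 = 21 → 358/21
APPEND 40: p_2 = 40·358 + 17 = 14337, q_2 = 40·21 + 1 = 841 → 14337/841
APPEND 25: p_3 = 25·14337 + 358 = 358783, q_3 = 25·841 + 21 = 21046 → 358783/21046
APPEND 26: p_4 = 26·358783 + 14337 = 9342695, q_4 = 26·21046 + 841 = 548037 → 9342695/548037
APPEND 8: p_5 = 8·9342695 + 358783 = 75100343, q_5 = 8·548037 + 21046 = 4405342 → 75100343/4405342
APPEND 6: p_6 = 6·75100343 + 9342695 = 459944753, q_6 = 6·4405342 + 548037 = 26980089 → 459944753/26980089
APPEND 44: p_7 = 44·459944753 + 75100343 = 20312669475, q_7 = 44·26980089 + 4405342 = 1191529258 → 20312669475/1191529258
APPEND 5: p_8 = 5·20312669475 + 459944753 = 102023292128, q_8 = 5·1191529258 + 26980089 = 5984626379 → 102023292128/5984626379
APPEND 18: p_9 = 18·102023292128 + 20312669475 = 1856731927779, q_9 = 18·5984626379 + 1191529258 = 108914804080 → 1856731927779/108914804080
APPEND 7: p_10 = 7·1856731927779 + 102023292128 = 13099146786581, q_10 = 7·108914804080 + 5984626379 = 768388254939 → 13099146786581/768388254939
APPEND 26: p_11 = 26·13099146786581 + 1856731927779 = 342434548378885, q_11 = 26·768388254939 + 108914804080 = 20087009432494 → 342434548378885/20087009432494
APPEND 10: p_12 = 10·342434548378885 + 13099146786581 = 3437444630575431, q_12 = 10·20087009432494 + 768388254939 = 201638482579879 → 3437444630575431/201638482579879
APPEND 27: p_13 = 27·3437444630575431 + 342434548378885 = 93153439573915522, q_13 = 27·201638482579879 + 20087009432494 = 5464326039089227 → 93153439573915522/5464326039089227
APPEND 31: p_14 = 31·93153439573915522 + 3437444630575431 = 2891194071421956613, q_14 = 31·5464326039089227 + 201638482579879 = 169595745694345916 → 2891194071421956613/169595745694345916
APPEND 23: p_15 = 23·2891194071421956613 + 93153439573915522 = 66590617082278917621, q_15 = 23·169595745694345916 + 5464326039089227 = 3906166477009045295 → 66590617082278917621/3906166477009045295
APPEND 49: p_16 = 49·66590617082278917621 + 2891194071421956613 = 3265831431103088920042, q_16 = 49·3906166477009045295 + 169595745694345916 = 191571753119137565371 → 3265831431103088920042/191571753119137565371
APPEND 41: p_17 = 41·3265831431103088920042 + 66590617082278917621 = 133965679292308924639343, q_17 = 41·191571753119137565371 + 3906166477009045295 = 7858348044361649225506 → 133965679292308924639343/7858348044361649225506
APPEND 10: p_18 = 10·133965679292308924639343 + 3265831431103088920042 = 1342922624354192335313472, q_18 = 10·7858348044361649225506 + 191571753119137565371 = 78775052196735629820431 → 1342922624354192335313472/78775052196735629820431
APPEND 39: p_19 = 39·1342922624354192335313472 + 133965679292308924639343 = 52507948029105810001864751, q_19 = 39·78775052196735629820431 + 7858348044361649225506 = 3080085383717051212222315 → 52507948029105810001864751/3080085383717051212222315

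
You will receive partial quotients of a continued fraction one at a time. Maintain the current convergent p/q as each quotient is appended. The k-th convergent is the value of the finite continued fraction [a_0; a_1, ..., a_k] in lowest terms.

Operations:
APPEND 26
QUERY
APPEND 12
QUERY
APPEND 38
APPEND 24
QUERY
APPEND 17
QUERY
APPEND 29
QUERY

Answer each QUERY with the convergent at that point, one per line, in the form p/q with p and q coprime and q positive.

26/1
313/12
286393/10980
4880601/187117
141823822/5437373

APPEND 26: p_0 = 26·1 + 0 = 26, q_0 = 26·0 + 1 = 1 → 26/1
APPEND 12: p_1 = 12·26 + 1 = 313, q_1 = 12·1 + 0 = 12 → 313/12
APPEND 38: p_2 = 38·313 + 26 = 11920, q_2 = 38·12 + 1 = 457 → 11920/457
APPEND 24: p_3 = 24·11920 + 313 = 286393, q_3 = 24·457 + 12 = 10980 → 286393/10980
APPEND 17: p_4 = 17·286393 + 11920 = 4880601, q_4 = 17·10980 + 457 = 187117 → 4880601/187117
APPEND 29: p_5 = 29·4880601 + 286393 = 141823822, q_5 = 29·187117 + 10980 = 5437373 → 141823822/5437373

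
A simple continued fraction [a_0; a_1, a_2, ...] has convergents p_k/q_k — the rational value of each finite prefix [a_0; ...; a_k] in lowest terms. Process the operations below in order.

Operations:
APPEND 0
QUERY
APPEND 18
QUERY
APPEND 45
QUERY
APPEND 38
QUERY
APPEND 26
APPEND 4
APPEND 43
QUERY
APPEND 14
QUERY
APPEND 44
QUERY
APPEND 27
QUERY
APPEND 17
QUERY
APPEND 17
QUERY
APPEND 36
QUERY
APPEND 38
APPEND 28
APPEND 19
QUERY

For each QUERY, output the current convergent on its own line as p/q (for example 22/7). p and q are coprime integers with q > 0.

0/1
1/18
45/811
1711/30836
7777436/140166579
109063939/1965573130
4806590752/86625384299
129887014243/2340850949203
2212885832883/39881091520750
37748946173254/680319406801953
1361174948070027/24531379736391058
27615219910534001753/497687271639681359783

APPEND 0: p_0 = 0·1 + 0 = 0, q_0 = 0·0 + 1 = 1 → 0/1
APPEND 18: p_1 = 18·0 + 1 = 1, q_1 = 18·1 + 0 = 18 → 1/18
APPEND 45: p_2 = 45·1 + 0 = 45, q_2 = 45·18 + 1 = 811 → 45/811
APPEND 38: p_3 = 38·45 + 1 = 1711, q_3 = 38·811 + 18 = 30836 → 1711/30836
APPEND 26: p_4 = 26·1711 + 45 = 44531, q_4 = 26·30836 + 811 = 802547 → 44531/802547
APPEND 4: p_5 = 4·44531 + 1711 = 179835, q_5 = 4·802547 + 30836 = 3241024 → 179835/3241024
APPEND 43: p_6 = 43·179835 + 44531 = 7777436, q_6 = 43·3241024 + 802547 = 140166579 → 7777436/140166579
APPEND 14: p_7 = 14·7777436 + 179835 = 109063939, q_7 = 14·140166579 + 3241024 = 1965573130 → 109063939/1965573130
APPEND 44: p_8 = 44·109063939 + 7777436 = 4806590752, q_8 = 44·1965573130 + 140166579 = 86625384299 → 4806590752/86625384299
APPEND 27: p_9 = 27·4806590752 + 109063939 = 129887014243, q_9 = 27·86625384299 + 1965573130 = 2340850949203 → 129887014243/2340850949203
APPEND 17: p_10 = 17·129887014243 + 4806590752 = 2212885832883, q_10 = 17·2340850949203 + 86625384299 = 39881091520750 → 2212885832883/39881091520750
APPEND 17: p_11 = 17·2212885832883 + 129887014243 = 37748946173254, q_11 = 17·39881091520750 + 2340850949203 = 680319406801953 → 37748946173254/680319406801953
APPEND 36: p_12 = 36·37748946173254 + 2212885832883 = 1361174948070027, q_12 = 36·680319406801953 + 39881091520750 = 24531379736391058 → 1361174948070027/24531379736391058
APPEND 38: p_13 = 38·1361174948070027 + 37748946173254 = 51762396972834280, q_13 = 38·24531379736391058 + 680319406801953 = 932872749389662157 → 51762396972834280/932872749389662157
APPEND 28: p_14 = 28·51762396972834280 + 1361174948070027 = 1450708290187429867, q_14 = 28·932872749389662157 + 24531379736391058 = 26144968362646931454 → 1450708290187429867/26144968362646931454
APPEND 19: p_15 = 19·1450708290187429867 + 51762396972834280 = 27615219910534001753, q_15 = 19·26144968362646931454 + 932872749389662157 = 497687271639681359783 → 27615219910534001753/497687271639681359783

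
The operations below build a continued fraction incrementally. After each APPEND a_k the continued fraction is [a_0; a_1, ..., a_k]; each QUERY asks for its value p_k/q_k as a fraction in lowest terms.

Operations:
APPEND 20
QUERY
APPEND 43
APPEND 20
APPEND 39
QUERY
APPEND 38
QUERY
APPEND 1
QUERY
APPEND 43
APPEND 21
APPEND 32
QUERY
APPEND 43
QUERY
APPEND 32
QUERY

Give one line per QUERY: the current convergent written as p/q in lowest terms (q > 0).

20/1
673221/33622
25599638/1278497
26272859/1312119
778379554463/38873828030
33494609098843/1672787609303
1072605870717439/53568077325726

APPEND 20: p_0 = 20·1 + 0 = 20, q_0 = 20·0 + 1 = 1 → 20/1
APPEND 43: p_1 = 43·20 + 1 = 861, q_1 = 43·1 + 0 = 43 → 861/43
APPEND 20: p_2 = 20·861 + 20 = 17240, q_2 = 20·43 + 1 = 861 → 17240/861
APPEND 39: p_3 = 39·17240 + 861 = 673221, q_3 = 39·861 + 43 = 33622 → 673221/33622
APPEND 38: p_4 = 38·673221 + 17240 = 25599638, q_4 = 38·33622 + 861 = 1278497 → 25599638/1278497
APPEND 1: p_5 = 1·25599638 + 673221 = 26272859, q_5 = 1·1278497 + 33622 = 1312119 → 26272859/1312119
APPEND 43: p_6 = 43·26272859 + 25599638 = 1155332575, q_6 = 43·1312119 + 1278497 = 57699614 → 1155332575/57699614
APPEND 21: p_7 = 21·1155332575 + 26272859 = 24288256934, q_7 = 21·57699614 + 1312119 = 1213004013 → 24288256934/1213004013
APPEND 32: p_8 = 32·24288256934 + 1155332575 = 778379554463, q_8 = 32·1213004013 + 57699614 = 38873828030 → 778379554463/38873828030
APPEND 43: p_9 = 43·778379554463 + 24288256934 = 33494609098843, q_9 = 43·38873828030 + 1213004013 = 1672787609303 → 33494609098843/1672787609303
APPEND 32: p_10 = 32·33494609098843 + 778379554463 = 1072605870717439, q_10 = 32·1672787609303 + 38873828030 = 53568077325726 → 1072605870717439/53568077325726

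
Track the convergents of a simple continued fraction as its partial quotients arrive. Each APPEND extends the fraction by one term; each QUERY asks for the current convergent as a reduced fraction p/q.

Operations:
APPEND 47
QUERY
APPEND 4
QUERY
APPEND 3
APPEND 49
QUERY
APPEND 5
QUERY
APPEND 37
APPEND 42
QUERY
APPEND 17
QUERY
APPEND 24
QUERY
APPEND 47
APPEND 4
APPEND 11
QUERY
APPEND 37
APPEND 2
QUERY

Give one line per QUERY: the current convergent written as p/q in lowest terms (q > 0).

APPEND 47: p_0 = 47·1 + 0 = 47, q_0 = 47·0 + 1 = 1 → 47/1
APPEND 4: p_1 = 4·47 + 1 = 189, q_1 = 4·1 + 0 = 4 → 189/4
APPEND 3: p_2 = 3·189 + 47 = 614, q_2 = 3·4 + 1 = 13 → 614/13
APPEND 49: p_3 = 49·614 + 189 = 30275, q_3 = 49·13 + 4 = 641 → 30275/641
APPEND 5: p_4 = 5·30275 + 614 = 151989, q_4 = 5·641 + 13 = 3218 → 151989/3218
APPEND 37: p_5 = 37·151989 + 30275 = 5653868, q_5 = 37·3218 + 641 = 119707 → 5653868/119707
APPEND 42: p_6 = 42·5653868 + 151989 = 237614445, q_6 = 42·119707 + 3218 = 5030912 → 237614445/5030912
APPEND 17: p_7 = 17·237614445 + 5653868 = 4045099433, q_7 = 17·5030912 + 119707 = 85645211 → 4045099433/85645211
APPEND 24: p_8 = 24·4045099433 + 237614445 = 97320000837, q_8 = 24·85645211 + 5030912 = 2060515976 → 97320000837/2060515976
APPEND 47: p_9 = 47·97320000837 + 4045099433 = 4578085138772, q_9 = 47·2060515976 + 85645211 = 96929896083 → 4578085138772/96929896083
APPEND 4: p_10 = 4·4578085138772 + 97320000837 = 18409660555925, q_10 = 4·96929896083 + 2060515976 = 389780100308 → 18409660555925/389780100308
APPEND 11: p_11 = 11·18409660555925 + 4578085138772 = 207084351253947, q_11 = 11·389780100308 + 96929896083 = 4384510999471 → 207084351253947/4384510999471
APPEND 37: p_12 = 37·207084351253947 + 18409660555925 = 7680530656951964, q_12 = 37·4384510999471 + 389780100308 = 162616687080735 → 7680530656951964/162616687080735
APPEND 2: p_13 = 2·7680530656951964 + 207084351253947 = 15568145665157875, q_13 = 2·162616687080735 + 4384510999471 = 329617885160941 → 15568145665157875/329617885160941

47/1
189/4
30275/641
151989/3218
237614445/5030912
4045099433/85645211
97320000837/2060515976
207084351253947/4384510999471
15568145665157875/329617885160941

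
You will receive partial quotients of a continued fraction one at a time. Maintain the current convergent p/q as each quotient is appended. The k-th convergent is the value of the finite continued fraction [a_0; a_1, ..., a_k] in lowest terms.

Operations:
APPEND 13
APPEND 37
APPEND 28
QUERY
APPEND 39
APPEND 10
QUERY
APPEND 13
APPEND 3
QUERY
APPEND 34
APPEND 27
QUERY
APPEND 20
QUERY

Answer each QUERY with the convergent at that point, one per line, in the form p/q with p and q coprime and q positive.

APPEND 13: p_0 = 13·1 + 0 = 13, q_0 = 13·0 + 1 = 1 → 13/1
APPEND 37: p_1 = 37·13 + 1 = 482, q_1 = 37·1 + 0 = 37 → 482/37
APPEND 28: p_2 = 28·482 + 13 = 13509, q_2 = 28·37 + 1 = 1037 → 13509/1037
APPEND 39: p_3 = 39·13509 + 482 = 527333, q_3 = 39·1037 + 37 = 40480 → 527333/40480
APPEND 10: p_4 = 10·527333 + 13509 = 5286839, q_4 = 10·40480 + 1037 = 405837 → 5286839/405837
APPEND 13: p_5 = 13·5286839 + 527333 = 69256240, q_5 = 13·405837 + 40480 = 5316361 → 69256240/5316361
APPEND 3: p_6 = 3·69256240 + 5286839 = 213055559, q_6 = 3·5316361 + 405837 = 16354920 → 213055559/16354920
APPEND 34: p_7 = 34·213055559 + 69256240 = 7313145246, q_7 = 34·16354920 + 5316361 = 561383641 → 7313145246/561383641
APPEND 27: p_8 = 27·7313145246 + 213055559 = 197667977201, q_8 = 27·561383641 + 16354920 = 15173713227 → 197667977201/15173713227
APPEND 20: p_9 = 20·197667977201 + 7313145246 = 3960672689266, q_9 = 20·15173713227 + 561383641 = 304035648181 → 3960672689266/304035648181

13509/1037
5286839/405837
213055559/16354920
197667977201/15173713227
3960672689266/304035648181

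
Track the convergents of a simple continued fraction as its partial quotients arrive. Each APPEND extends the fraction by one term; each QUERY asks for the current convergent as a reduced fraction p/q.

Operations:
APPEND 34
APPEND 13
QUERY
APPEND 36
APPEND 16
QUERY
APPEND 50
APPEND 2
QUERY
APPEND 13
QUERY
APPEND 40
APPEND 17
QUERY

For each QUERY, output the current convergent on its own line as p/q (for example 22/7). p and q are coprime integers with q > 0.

443/13
256155/7517
25903619/760155
349570779/10258334
238498062022/6998848089

APPEND 34: p_0 = 34·1 + 0 = 34, q_0 = 34·0 + 1 = 1 → 34/1
APPEND 13: p_1 = 13·34 + 1 = 443, q_1 = 13·1 + 0 = 13 → 443/13
APPEND 36: p_2 = 36·443 + 34 = 15982, q_2 = 36·13 + 1 = 469 → 15982/469
APPEND 16: p_3 = 16·15982 + 443 = 256155, q_3 = 16·469 + 13 = 7517 → 256155/7517
APPEND 50: p_4 = 50·256155 + 15982 = 12823732, q_4 = 50·7517 + 469 = 376319 → 12823732/376319
APPEND 2: p_5 = 2·12823732 + 256155 = 25903619, q_5 = 2·376319 + 7517 = 760155 → 25903619/760155
APPEND 13: p_6 = 13·25903619 + 12823732 = 349570779, q_6 = 13·760155 + 376319 = 10258334 → 349570779/10258334
APPEND 40: p_7 = 40·349570779 + 25903619 = 14008734779, q_7 = 40·10258334 + 760155 = 411093515 → 14008734779/411093515
APPEND 17: p_8 = 17·14008734779 + 349570779 = 238498062022, q_8 = 17·411093515 + 10258334 = 6998848089 → 238498062022/6998848089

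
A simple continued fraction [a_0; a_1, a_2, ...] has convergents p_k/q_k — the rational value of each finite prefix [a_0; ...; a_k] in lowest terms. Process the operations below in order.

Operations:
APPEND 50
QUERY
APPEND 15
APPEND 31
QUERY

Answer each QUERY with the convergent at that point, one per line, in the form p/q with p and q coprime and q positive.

APPEND 50: p_0 = 50·1 + 0 = 50, q_0 = 50·0 + 1 = 1 → 50/1
APPEND 15: p_1 = 15·50 + 1 = 751, q_1 = 15·1 + 0 = 15 → 751/15
APPEND 31: p_2 = 31·751 + 50 = 23331, q_2 = 31·15 + 1 = 466 → 23331/466

50/1
23331/466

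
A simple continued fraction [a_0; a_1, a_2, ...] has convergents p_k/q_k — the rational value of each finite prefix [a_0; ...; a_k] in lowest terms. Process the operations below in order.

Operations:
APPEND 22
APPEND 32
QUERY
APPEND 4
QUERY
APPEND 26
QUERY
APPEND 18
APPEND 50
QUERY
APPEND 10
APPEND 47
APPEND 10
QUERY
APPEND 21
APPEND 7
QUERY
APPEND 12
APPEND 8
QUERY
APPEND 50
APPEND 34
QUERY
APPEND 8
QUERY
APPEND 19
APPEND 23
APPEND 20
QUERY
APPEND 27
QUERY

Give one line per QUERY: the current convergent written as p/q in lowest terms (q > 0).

705/32
2842/129
74597/3386
67353997/3057236
318544637788/14458921187
47367115219185/2150020137101
4648379971211113/210992594688413
7926448635668068907/359785984506833589
63644583210512105897/2888863611110908276
562389888826128757435890/25527194980800314039533
15212585634070301118736777/690507861820918714064826

APPEND 22: p_0 = 22·1 + 0 = 22, q_0 = 22·0 + 1 = 1 → 22/1
APPEND 32: p_1 = 32·22 + 1 = 705, q_1 = 32·1 + 0 = 32 → 705/32
APPEND 4: p_2 = 4·705 + 22 = 2842, q_2 = 4·32 + 1 = 129 → 2842/129
APPEND 26: p_3 = 26·2842 + 705 = 74597, q_3 = 26·129 + 32 = 3386 → 74597/3386
APPEND 18: p_4 = 18·74597 + 2842 = 1345588, q_4 = 18·3386 + 129 = 61077 → 1345588/61077
APPEND 50: p_5 = 50·1345588 + 74597 = 67353997, q_5 = 50·61077 + 3386 = 3057236 → 67353997/3057236
APPEND 10: p_6 = 10·67353997 + 1345588 = 674885558, q_6 = 10·3057236 + 61077 = 30633437 → 674885558/30633437
APPEND 47: p_7 = 47·674885558 + 67353997 = 31786975223, q_7 = 47·30633437 + 3057236 = 1442828775 → 31786975223/1442828775
APPEND 10: p_8 = 10·31786975223 + 674885558 = 318544637788, q_8 = 10·1442828775 + 30633437 = 14458921187 → 318544637788/14458921187
APPEND 21: p_9 = 21·318544637788 + 31786975223 = 6721224368771, q_9 = 21·14458921187 + 1442828775 = 305080173702 → 6721224368771/305080173702
APPEND 7: p_10 = 7·6721224368771 + 318544637788 = 47367115219185, q_10 = 7·305080173702 + 14458921187 = 2150020137101 → 47367115219185/2150020137101
APPEND 12: p_11 = 12·47367115219185 + 6721224368771 = 575126606998991, q_11 = 12·2150020137101 + 305080173702 = 26105321818914 → 575126606998991/26105321818914
APPEND 8: p_12 = 8·575126606998991 + 47367115219185 = 4648379971211113, q_12 = 8·26105321818914 + 2150020137101 = 210992594688413 → 4648379971211113/210992594688413
APPEND 50: p_13 = 50·4648379971211113 + 575126606998991 = 232994125167554641, q_13 = 50·210992594688413 + 26105321818914 = 10575735056239564 → 232994125167554641/10575735056239564
APPEND 34: p_14 = 34·232994125167554641 + 4648379971211113 = 7926448635668068907, q_14 = 34·10575735056239564 + 210992594688413 = 359785984506833589 → 7926448635668068907/359785984506833589
APPEND 8: p_15 = 8·7926448635668068907 + 232994125167554641 = 63644583210512105897, q_15 = 8·359785984506833589 + 10575735056239564 = 2888863611110908276 → 63644583210512105897/2888863611110908276
APPEND 19: p_16 = 19·63644583210512105897 + 7926448635668068907 = 1217173529635398080950, q_16 = 19·2888863611110908276 + 359785984506833589 = 55248194595614090833 → 1217173529635398080950/55248194595614090833
APPEND 23: p_17 = 23·1217173529635398080950 + 63644583210512105897 = 28058635764824667967747, q_17 = 23·55248194595614090833 + 2888863611110908276 = 1273597339310234997435 → 28058635764824667967747/1273597339310234997435
APPEND 20: p_18 = 20·28058635764824667967747 + 1217173529635398080950 = 562389888826128757435890, q_18 = 20·1273597339310234997435 + 55248194595614090833 = 25527194980800314039533 → 562389888826128757435890/25527194980800314039533
APPEND 27: p_19 = 27·562389888826128757435890 + 28058635764824667967747 = 15212585634070301118736777, q_19 = 27·25527194980800314039533 + 1273597339310234997435 = 690507861820918714064826 → 15212585634070301118736777/690507861820918714064826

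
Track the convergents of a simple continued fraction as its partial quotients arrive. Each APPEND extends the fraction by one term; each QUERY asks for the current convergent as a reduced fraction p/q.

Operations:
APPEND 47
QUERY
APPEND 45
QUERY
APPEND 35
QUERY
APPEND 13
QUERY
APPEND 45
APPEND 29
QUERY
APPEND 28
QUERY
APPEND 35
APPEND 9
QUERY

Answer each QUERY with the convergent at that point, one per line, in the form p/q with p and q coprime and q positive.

APPEND 47: p_0 = 47·1 + 0 = 47, q_0 = 47·0 + 1 = 1 → 47/1
APPEND 45: p_1 = 45·47 + 1 = 2116, q_1 = 45·1 + 0 = 45 → 2116/45
APPEND 35: p_2 = 35·2116 + 47 = 74107, q_2 = 35·45 + 1 = 1576 → 74107/1576
APPEND 13: p_3 = 13·74107 + 2116 = 965507, q_3 = 13·1576 + 45 = 20533 → 965507/20533
APPEND 45: p_4 = 45·965507 + 74107 = 43521922, q_4 = 45·20533 + 1576 = 925561 → 43521922/925561
APPEND 29: p_5 = 29·43521922 + 965507 = 1263101245, q_5 = 29·925561 + 20533 = 26861802 → 1263101245/26861802
APPEND 28: p_6 = 28·1263101245 + 43521922 = 35410356782, q_6 = 28·26861802 + 925561 = 753056017 → 35410356782/753056017
APPEND 35: p_7 = 35·35410356782 + 1263101245 = 1240625588615, q_7 = 35·753056017 + 26861802 = 26383822397 → 1240625588615/26383822397
APPEND 9: p_8 = 9·1240625588615 + 35410356782 = 11201040654317, q_8 = 9·26383822397 + 753056017 = 238207457590 → 11201040654317/238207457590

47/1
2116/45
74107/1576
965507/20533
1263101245/26861802
35410356782/753056017
11201040654317/238207457590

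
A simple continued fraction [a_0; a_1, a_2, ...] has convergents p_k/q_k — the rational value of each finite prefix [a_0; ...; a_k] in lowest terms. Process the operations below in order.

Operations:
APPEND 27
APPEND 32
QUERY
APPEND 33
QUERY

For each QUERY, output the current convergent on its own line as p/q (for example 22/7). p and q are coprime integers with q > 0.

865/32
28572/1057

APPEND 27: p_0 = 27·1 + 0 = 27, q_0 = 27·0 + 1 = 1 → 27/1
APPEND 32: p_1 = 32·27 + 1 = 865, q_1 = 32·1 + 0 = 32 → 865/32
APPEND 33: p_2 = 33·865 + 27 = 28572, q_2 = 33·32 + 1 = 1057 → 28572/1057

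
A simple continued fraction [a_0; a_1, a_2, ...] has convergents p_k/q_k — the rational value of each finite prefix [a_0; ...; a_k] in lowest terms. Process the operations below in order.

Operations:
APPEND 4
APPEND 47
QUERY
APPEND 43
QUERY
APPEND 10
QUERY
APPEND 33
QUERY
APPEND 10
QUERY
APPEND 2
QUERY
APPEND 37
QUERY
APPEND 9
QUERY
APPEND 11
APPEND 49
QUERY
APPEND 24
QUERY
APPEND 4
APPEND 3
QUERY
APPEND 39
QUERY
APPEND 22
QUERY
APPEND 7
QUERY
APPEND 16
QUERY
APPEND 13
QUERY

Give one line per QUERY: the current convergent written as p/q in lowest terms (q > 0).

APPEND 4: p_0 = 4·1 + 0 = 4, q_0 = 4·0 + 1 = 1 → 4/1
APPEND 47: p_1 = 47·4 + 1 = 189, q_1 = 47·1 + 0 = 47 → 189/47
APPEND 43: p_2 = 43·189 + 4 = 8131, q_2 = 43·47 + 1 = 2022 → 8131/2022
APPEND 10: p_3 = 10·8131 + 189 = 81499, q_3 = 10·2022 + 47 = 20267 → 81499/20267
APPEND 33: p_4 = 33·81499 + 8131 = 2697598, q_4 = 33·20267 + 2022 = 670833 → 2697598/670833
APPEND 10: p_5 = 10·2697598 + 81499 = 27057479, q_5 = 10·670833 + 20267 = 6728597 → 27057479/6728597
APPEND 2: p_6 = 2·27057479 + 2697598 = 56812556, q_6 = 2·6728597 + 670833 = 14128027 → 56812556/14128027
APPEND 37: p_7 = 37·56812556 + 27057479 = 2129122051, q_7 = 37·14128027 + 6728597 = 529465596 → 2129122051/529465596
APPEND 9: p_8 = 9·2129122051 + 56812556 = 19218911015, q_8 = 9·529465596 + 14128027 = 4779318391 → 19218911015/4779318391
APPEND 11: p_9 = 11·19218911015 + 2129122051 = 213537143216, q_9 = 11·4779318391 + 529465596 = 53101967897 → 213537143216/53101967897
APPEND 49: p_10 = 49·213537143216 + 19218911015 = 10482538928599, q_10 = 49·53101967897 + 4779318391 = 2606775745344 → 10482538928599/2606775745344
APPEND 24: p_11 = 24·10482538928599 + 213537143216 = 251794471429592, q_11 = 24·2606775745344 + 53101967897 = 62615719856153 → 251794471429592/62615719856153
APPEND 4: p_12 = 4·251794471429592 + 10482538928599 = 1017660424646967, q_12 = 4·62615719856153 + 2606775745344 = 253069655169956 → 1017660424646967/253069655169956
APPEND 3: p_13 = 3·1017660424646967 + 251794471429592 = 3304775745370493, q_13 = 3·253069655169956 + 62615719856153 = 821824685366021 → 3304775745370493/821824685366021
APPEND 39: p_14 = 39·3304775745370493 + 1017660424646967 = 129903914494096194, q_14 = 39·821824685366021 + 253069655169956 = 32304232384444775 → 129903914494096194/32304232384444775
APPEND 22: p_15 = 22·129903914494096194 + 3304775745370493 = 2861190894615486761, q_15 = 22·32304232384444775 + 821824685366021 = 711514937143151071 → 2861190894615486761/711514937143151071
APPEND 7: p_16 = 7·2861190894615486761 + 129903914494096194 = 20158240176802503521, q_16 = 7·711514937143151071 + 32304232384444775 = 5012908792386502272 → 20158240176802503521/5012908792386502272
APPEND 16: p_17 = 16·20158240176802503521 + 2861190894615486761 = 325393033723455543097, q_17 = 16·5012908792386502272 + 711514937143151071 = 80918055615327187423 → 325393033723455543097/80918055615327187423
APPEND 13: p_18 = 13·325393033723455543097 + 20158240176802503521 = 4250267678581724563782, q_18 = 13·80918055615327187423 + 5012908792386502272 = 1056947631791639938771 → 4250267678581724563782/1056947631791639938771

189/47
8131/2022
81499/20267
2697598/670833
27057479/6728597
56812556/14128027
2129122051/529465596
19218911015/4779318391
10482538928599/2606775745344
251794471429592/62615719856153
3304775745370493/821824685366021
129903914494096194/32304232384444775
2861190894615486761/711514937143151071
20158240176802503521/5012908792386502272
325393033723455543097/80918055615327187423
4250267678581724563782/1056947631791639938771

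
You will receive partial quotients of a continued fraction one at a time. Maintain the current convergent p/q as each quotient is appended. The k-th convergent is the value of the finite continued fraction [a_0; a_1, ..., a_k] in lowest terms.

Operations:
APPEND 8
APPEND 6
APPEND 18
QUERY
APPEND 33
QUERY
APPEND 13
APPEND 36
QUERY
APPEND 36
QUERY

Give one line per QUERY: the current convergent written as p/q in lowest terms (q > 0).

890/109
29419/3603
13829551/1693731
498247173/61021264

APPEND 8: p_0 = 8·1 + 0 = 8, q_0 = 8·0 + 1 = 1 → 8/1
APPEND 6: p_1 = 6·8 + 1 = 49, q_1 = 6·1 + 0 = 6 → 49/6
APPEND 18: p_2 = 18·49 + 8 = 890, q_2 = 18·6 + 1 = 109 → 890/109
APPEND 33: p_3 = 33·890 + 49 = 29419, q_3 = 33·109 + 6 = 3603 → 29419/3603
APPEND 13: p_4 = 13·29419 + 890 = 383337, q_4 = 13·3603 + 109 = 46948 → 383337/46948
APPEND 36: p_5 = 36·383337 + 29419 = 13829551, q_5 = 36·46948 + 3603 = 1693731 → 13829551/1693731
APPEND 36: p_6 = 36·13829551 + 383337 = 498247173, q_6 = 36·1693731 + 46948 = 61021264 → 498247173/61021264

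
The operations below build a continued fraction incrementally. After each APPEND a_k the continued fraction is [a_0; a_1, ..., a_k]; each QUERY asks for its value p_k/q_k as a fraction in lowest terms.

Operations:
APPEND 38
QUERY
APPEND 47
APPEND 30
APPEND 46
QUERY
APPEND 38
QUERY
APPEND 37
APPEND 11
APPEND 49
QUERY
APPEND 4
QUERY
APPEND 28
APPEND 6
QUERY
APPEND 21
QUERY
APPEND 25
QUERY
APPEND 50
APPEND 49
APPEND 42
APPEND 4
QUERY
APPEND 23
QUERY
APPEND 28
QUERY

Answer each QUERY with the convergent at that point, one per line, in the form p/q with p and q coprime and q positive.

38/1
2469595/64953
93898258/2469625
1882021790782/49499193745
7566424817937/199005096463
1290017924976045/33928856464717
27304118341189963/718127627653766
683892976454725120/17987119547808867
283644458029847488348735/7460153783278514304583
6594314259297181791713762/173437545056659098939667
184924443718350937656334071/4863711415369733284615259

APPEND 38: p_0 = 38·1 + 0 = 38, q_0 = 38·0 + 1 = 1 → 38/1
APPEND 47: p_1 = 47·38 + 1 = 1787, q_1 = 47·1 + 0 = 47 → 1787/47
APPEND 30: p_2 = 30·1787 + 38 = 53648, q_2 = 30·47 + 1 = 1411 → 53648/1411
APPEND 46: p_3 = 46·53648 + 1787 = 2469595, q_3 = 46·1411 + 47 = 64953 → 2469595/64953
APPEND 38: p_4 = 38·2469595 + 53648 = 93898258, q_4 = 38·64953 + 1411 = 2469625 → 93898258/2469625
APPEND 37: p_5 = 37·93898258 + 2469595 = 3476705141, q_5 = 37·2469625 + 64953 = 91441078 → 3476705141/91441078
APPEND 11: p_6 = 11·3476705141 + 93898258 = 38337654809, q_6 = 11·91441078 + 2469625 = 1008321483 → 38337654809/1008321483
APPEND 49: p_7 = 49·38337654809 + 3476705141 = 1882021790782, q_7 = 49·1008321483 + 91441078 = 49499193745 → 1882021790782/49499193745
APPEND 4: p_8 = 4·1882021790782 + 38337654809 = 7566424817937, q_8 = 4·49499193745 + 1008321483 = 199005096463 → 7566424817937/199005096463
APPEND 28: p_9 = 28·7566424817937 + 1882021790782 = 213741916693018, q_9 = 28·199005096463 + 49499193745 = 5621641894709 → 213741916693018/5621641894709
APPEND 6: p_10 = 6·213741916693018 + 7566424817937 = 1290017924976045, q_10 = 6·5621641894709 + 199005096463 = 33928856464717 → 1290017924976045/33928856464717
APPEND 21: p_11 = 21·1290017924976045 + 213741916693018 = 27304118341189963, q_11 = 21·33928856464717 + 5621641894709 = 718127627653766 → 27304118341189963/718127627653766
APPEND 25: p_12 = 25·27304118341189963 + 1290017924976045 = 683892976454725120, q_12 = 25·718127627653766 + 33928856464717 = 17987119547808867 → 683892976454725120/17987119547808867
APPEND 50: p_13 = 50·683892976454725120 + 27304118341189963 = 34221952941077445963, q_13 = 50·17987119547808867 + 718127627653766 = 900074105018097116 → 34221952941077445963/900074105018097116
APPEND 49: p_14 = 49·34221952941077445963 + 683892976454725120 = 1677559587089249577307, q_14 = 49·900074105018097116 + 17987119547808867 = 44121618265434567551 → 1677559587089249577307/44121618265434567551
APPEND 42: p_15 = 42·1677559587089249577307 + 34221952941077445963 = 70491724610689559692857, q_15 = 42·44121618265434567551 + 900074105018097116 = 1854008041253269934258 → 70491724610689559692857/1854008041253269934258
APPEND 4: p_16 = 4·70491724610689559692857 + 1677559587089249577307 = 283644458029847488348735, q_16 = 4·1854008041253269934258 + 44121618265434567551 = 7460153783278514304583 → 283644458029847488348735/7460153783278514304583
APPEND 23: p_17 = 23·283644458029847488348735 + 70491724610689559692857 = 6594314259297181791713762, q_17 = 23·7460153783278514304583 + 1854008041253269934258 = 173437545056659098939667 → 6594314259297181791713762/173437545056659098939667
APPEND 28: p_18 = 28·6594314259297181791713762 + 283644458029847488348735 = 184924443718350937656334071, q_18 = 28·173437545056659098939667 + 7460153783278514304583 = 4863711415369733284615259 → 184924443718350937656334071/4863711415369733284615259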